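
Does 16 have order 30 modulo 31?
16^{5} ≡ 1 (mod 31) and 5 < 30, so ord_31(16) = 5 ≠ 30 and 16 is not a primitive root.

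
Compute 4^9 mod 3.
Using Fermat: 4^{2} ≡ 1 (mod 3). 9 ≡ 1 (mod 2). So 4^{9} ≡ 4^{1} ≡ 1 (mod 3)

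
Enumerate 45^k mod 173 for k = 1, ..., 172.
45^1, 45^2, ..., 45^{172} mod 173: [45, 122, 127, 6, 97, 40, 70, 36, 63, 67, 74, 43, 32, 56, 98, 85, 19, 163, 69, 164, 114, 113, 68, 119, 165, 159, 62, 22, 125, 89, 26, 132, 58, 15, 156, 100, 2, 90, 71, 81, 12, 21, 80, 140, 72, 126, 134, 148, 86, 64, 112, 23, 170, 38, 153, 138, 155, 55, 53, 136, 65, 157, 145, 124, 44, 77, 5, 52, 91, 116, 30, 139, 27, 4, 7, 142, 162, 24, 42, 160, 107, 144, 79, 95, 123, 172, 128, 51, 46, 167, 76, 133, 103, 137, 110, 106, 99, 130, 141, 117, 75, 88, 154, 10, 104, 9, 59, 60, 105, 54, 8, 14, 111, 151, 48, 84, 147, 41, 115, 158, 17, 73, 171, 83, 102, 92, 161, 152, 93, 33, 101, 47, 39, 25, 87, 109, 61, 150, 3, 135, 20, 35, 18, 118, 120, 37, 108, 16, 28, 49, 129, 96, 168, 121, 82, 57, 143, 34, 146, 169, 166, 31, 11, 149, 131, 13, 66, 29, 94, 78, 50, 1]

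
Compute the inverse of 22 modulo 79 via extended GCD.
Extended GCD: 22(18) + 79(-5) = 1. So 22^(-1) ≡ 18 mod 79. Verify: 22 × 18 = 396 ≡ 1 mod 79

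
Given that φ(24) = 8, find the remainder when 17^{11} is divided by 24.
By Euler: 17^{8} ≡ 1 mod 24 since gcd(17, 24) = 1. 11 = 1×8 + 3. So 17^{11} ≡ 17^{3} ≡ 17 mod 24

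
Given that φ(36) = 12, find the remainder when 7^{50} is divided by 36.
By Euler: 7^{12} ≡ 1 (mod 36) since gcd(7, 36) = 1. 50 = 4×12 + 2. So 7^{50} ≡ 7^{2} ≡ 13 (mod 36)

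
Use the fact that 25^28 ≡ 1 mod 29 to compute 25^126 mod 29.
By Fermat: 25^{28} ≡ 1 mod 29. 126 = 4×28 + 14. So 25^{126} ≡ 25^{14} ≡ 1 mod 29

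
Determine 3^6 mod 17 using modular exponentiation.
By repeated squaring mod 17: 3^{1}≡3, 3^{2}≡9, 3^{4}≡13. Then 3^{6} = 3^{4+2} ≡ 13 × 9 ≡ 15 mod 17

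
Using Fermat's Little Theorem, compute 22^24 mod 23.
By Fermat: 22^{22} ≡ 1 (mod 23). So 22^{24} = 22^{22} · 22^{2} ≡ 22^{2} ≡ 1 (mod 23)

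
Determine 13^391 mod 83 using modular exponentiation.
Using Fermat: 13^{82} ≡ 1 mod 83. 391 ≡ 63 mod 82. So 13^{391} ≡ 13^{63} ≡ 58 mod 83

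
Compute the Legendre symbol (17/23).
(17/23) = 17^{11} mod 23 = -1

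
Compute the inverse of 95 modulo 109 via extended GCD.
Extended GCD: 95(-39) + 109(34) = 1. So 95^(-1) ≡ -39 ≡ 70 (mod 109). Verify: 95 × 70 = 6650 ≡ 1 (mod 109)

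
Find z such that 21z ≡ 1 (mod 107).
Since 107 is prime, by Fermat 21^(-1) ≡ 21^{105} ≡ 51 (mod 107). Verify: 21 × 51 = 1071 ≡ 1 (mod 107)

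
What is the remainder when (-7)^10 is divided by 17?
By repeated squaring (mod 17): (-7)^{1}≡10, (-7)^{2}≡15, (-7)^{4}≡4, (-7)^{8}≡16. Then (-7)^{10} = (-7)^{8+2} ≡ 16 × 15 ≡ 2 (mod 17)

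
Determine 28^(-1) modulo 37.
Since 37 is prime, by Fermat 28^(-1) ≡ 28^{35} ≡ 4 (mod 37). Verify: 28 × 4 = 112 ≡ 1 (mod 37)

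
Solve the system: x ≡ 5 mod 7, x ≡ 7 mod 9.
M = 7 × 9 = 63. M₁ = 9, y₁ ≡ 4 mod 7. M₂ = 7, y₂ ≡ 4 mod 9. x = 5×9×4 + 7×7×4 ≡ 61 mod 63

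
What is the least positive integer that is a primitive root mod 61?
g = 2. For each prime q|60: 2^{30}≡60, 2^{20}≡47, 2^{12}≡9, none ≡ 1, so ord_61(2) = 60 and 2 is a primitive root.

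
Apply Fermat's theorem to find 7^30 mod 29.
By Fermat: 7^{28} ≡ 1 mod 29. So 7^{30} = 7^{28} · 7^{2} ≡ 7^{2} ≡ 20 mod 29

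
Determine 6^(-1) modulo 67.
Since 67 is prime, by Fermat 6^(-1) ≡ 6^{65} ≡ 56 (mod 67). Verify: 6 × 56 = 336 ≡ 1 (mod 67)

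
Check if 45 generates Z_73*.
ord_73(45) divides 72. For each prime q|72: 45^{36}≡72, 45^{24}≡8, none ≡ 1. So 45 has order 72 and is a primitive root mod 73.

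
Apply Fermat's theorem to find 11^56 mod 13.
By Fermat: 11^{12} ≡ 1 mod 13. 56 = 4×12 + 8. So 11^{56} ≡ 11^{8} ≡ 9 mod 13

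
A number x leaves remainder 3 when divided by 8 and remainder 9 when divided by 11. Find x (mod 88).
M = 8 × 11 = 88. M₁ = 11, y₁ ≡ 3 (mod 8). M₂ = 8, y₂ ≡ 7 (mod 11). x = 3×11×3 + 9×8×7 ≡ 75 (mod 88)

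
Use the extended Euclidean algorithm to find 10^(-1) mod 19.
Extended GCD: 10(2) + 19(-1) = 1. So 10^(-1) ≡ 2 (mod 19). Verify: 10 × 2 = 20 ≡ 1 (mod 19)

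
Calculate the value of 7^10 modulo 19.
By repeated squaring mod 19: 7^{1}≡7, 7^{2}≡11, 7^{4}≡7, 7^{8}≡11. Then 7^{10} = 7^{8+2} ≡ 11 × 11 ≡ 7 mod 19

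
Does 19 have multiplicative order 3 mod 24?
Powers of 19 mod 24: 19^1≡19, 19^2≡1. Already 19^2≡1, so the order is 2 < 3. No, the actual order is 2.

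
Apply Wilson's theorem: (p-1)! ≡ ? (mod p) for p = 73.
By Wilson's theorem, (72)! ≡ -1 ≡ 72 (mod 73)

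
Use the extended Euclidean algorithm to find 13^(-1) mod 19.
Extended GCD: 13(3) + 19(-2) = 1. So 13^(-1) ≡ 3 mod 19. Verify: 13 × 3 = 39 ≡ 1 mod 19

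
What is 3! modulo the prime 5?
(4)! = (3)! × (4) ≡ -1 (mod 5). So (3)! ≡ -1 × (4)^(-1) ≡ (-1)×(-1) = 1 (mod 5)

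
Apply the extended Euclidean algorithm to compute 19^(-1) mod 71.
Extended GCD: 19(15) + 71(-4) = 1. So 19^(-1) ≡ 15 mod 71. Verify: 19 × 15 = 285 ≡ 1 mod 71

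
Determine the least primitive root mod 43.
g = 3. Powers: [3, 9, 27, 38, 28, 41, 37, ...] generates all 42 non-zero residues.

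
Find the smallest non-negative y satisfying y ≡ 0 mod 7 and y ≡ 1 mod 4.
M = 7 × 4 = 28. M₁ = 4, y₁ ≡ 2 mod 7. M₂ = 7, y₂ ≡ 3 mod 4. y = 0×4×2 + 1×7×3 ≡ 21 mod 28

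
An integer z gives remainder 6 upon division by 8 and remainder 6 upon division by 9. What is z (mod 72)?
M = 8 × 9 = 72. M₁ = 9, y₁ ≡ 1 (mod 8). M₂ = 8, y₂ ≡ 8 (mod 9). z = 6×9×1 + 6×8×8 ≡ 6 (mod 72)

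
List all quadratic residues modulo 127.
QRs mod 127: {1, 2, 4, 8, 9, 11, 13, 15, 16, 17, 18, 19, 21, 22, 25, 26, 30, 31, 32, 34, 35, 36, 37, 38, 41, 42, 44, 47, 49, 50, 52, 60, 61, 62, 64, 68, 69, 70, 71, 72, 73, 74, 76, 79, 81, 82, 84, 87, 88, 94, 98, 99, 100, 103, 104, 107, 113, 115, 117, 120, 121, 122, 124}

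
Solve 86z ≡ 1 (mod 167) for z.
Since 167 is prime, by Fermat 86^(-1) ≡ 86^{165} ≡ 134 (mod 167). Verify: 86 × 134 = 11524 ≡ 1 (mod 167)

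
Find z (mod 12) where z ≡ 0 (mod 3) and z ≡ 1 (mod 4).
M = 3 × 4 = 12. M₁ = 4, y₁ ≡ 1 (mod 3). M₂ = 3, y₂ ≡ 3 (mod 4). z = 0×4×1 + 1×3×3 ≡ 9 (mod 12)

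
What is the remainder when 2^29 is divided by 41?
By repeated squaring mod 41: 2^{1}≡2, 2^{2}≡4, 2^{4}≡16, 2^{8}≡10, 2^{16}≡18. Then 2^{29} = 2^{16+8+4+1} ≡ 18 × 10 × 16 × 2 ≡ 20 mod 41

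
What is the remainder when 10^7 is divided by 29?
By repeated squaring (mod 29): 10^{1}≡10, 10^{2}≡13, 10^{4}≡24. Then 10^{7} = 10^{4+2+1} ≡ 24 × 13 × 10 ≡ 17 (mod 29)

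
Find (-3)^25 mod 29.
By repeated squaring mod 29: (-3)^{1}≡26, (-3)^{2}≡9, (-3)^{4}≡23, (-3)^{8}≡7, (-3)^{16}≡20. Then (-3)^{25} = (-3)^{16+8+1} ≡ 20 × 7 × 26 ≡ 15 mod 29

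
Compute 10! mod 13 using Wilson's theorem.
(12)! = (10)! × (11) × (12) ≡ -1 mod 13. So (10)! ≡ -1 × [(12)(11)]^(-1) ≡ 6 mod 13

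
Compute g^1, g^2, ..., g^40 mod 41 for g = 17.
17^1, 17^2, ..., 17^{40} mod 41: [17, 2, 34, 4, 27, 8, 13, 16, 26, 32, 11, 23, 22, 5, 3, 10, 6, 20, 12, 40, 24, 39, 7, 37, 14, 33, 28, 25, 15, 9, 30, 18, 19, 36, 38, 31, 35, 21, 29, 1]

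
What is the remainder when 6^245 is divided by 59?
Using Fermat: 6^{58} ≡ 1 mod 59. 245 ≡ 13 mod 58. So 6^{245} ≡ 6^{13} ≡ 11 mod 59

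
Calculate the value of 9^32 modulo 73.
By repeated squaring mod 73: 9^{1}≡9, 9^{2}≡8, 9^{4}≡64, 9^{8}≡8, 9^{16}≡64, 9^{32}≡8. So 9^{32} ≡ 8 mod 73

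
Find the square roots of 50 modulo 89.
The square roots of 50 mod 89 are 53 and 36. Verify: 53² = 2809 ≡ 50 mod 89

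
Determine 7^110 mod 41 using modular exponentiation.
Using Fermat: 7^{40} ≡ 1 (mod 41). 110 ≡ 30 (mod 40). So 7^{110} ≡ 7^{30} ≡ 32 (mod 41)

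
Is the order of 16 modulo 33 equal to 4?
Powers of 16 mod 33: 16^1≡16, 16^2≡25, 16^3≡4, 16^4≡31, 16^5≡1. 16^4≡31≢1, so ord ≠ 4. No, the actual order is 5.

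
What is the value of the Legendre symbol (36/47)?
(36/47) = 36^{23} mod 47 = 1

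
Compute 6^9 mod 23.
By repeated squaring (mod 23): 6^{1}≡6, 6^{2}≡13, 6^{4}≡8, 6^{8}≡18. Then 6^{9} = 6^{8+1} ≡ 18 × 6 ≡ 16 (mod 23)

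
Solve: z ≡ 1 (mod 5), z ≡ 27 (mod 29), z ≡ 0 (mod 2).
M = 5 × 29 × 2 = 290. M₁ = 58, y₁ ≡ 2 (mod 5). M₂ = 10, y₂ ≡ 3 (mod 29). M₃ = 145, y₃ ≡ 1 (mod 2). z = 1×58×2 + 27×10×3 + 0×145×1 ≡ 56 (mod 290)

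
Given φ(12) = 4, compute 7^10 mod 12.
By Euler: 7^{4} ≡ 1 (mod 12) since gcd(7, 12) = 1. 10 = 2×4 + 2. So 7^{10} ≡ 7^{2} ≡ 1 (mod 12)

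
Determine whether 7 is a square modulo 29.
By Euler's criterion: 7^{14} ≡ 1 mod 29. Since this equals 1, 7 is a QR.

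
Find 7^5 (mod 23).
By repeated squaring (mod 23): 7^{1}≡7, 7^{2}≡3, 7^{4}≡9. Then 7^{5} = 7^{4+1} ≡ 9 × 7 ≡ 17 (mod 23)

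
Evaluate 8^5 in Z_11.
By repeated squaring (mod 11): 8^{1}≡8, 8^{2}≡9, 8^{4}≡4. Then 8^{5} = 8^{4+1} ≡ 4 × 8 ≡ 10 (mod 11)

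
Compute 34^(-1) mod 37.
Since 37 is prime, by Fermat 34^(-1) ≡ 34^{35} ≡ 12 mod 37. Verify: 34 × 12 = 408 ≡ 1 mod 37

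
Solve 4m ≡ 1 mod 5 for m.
Since 5 is prime, by Fermat 4^(-1) ≡ 4^{3} ≡ 4 mod 5. Verify: 4 × 4 = 16 ≡ 1 mod 5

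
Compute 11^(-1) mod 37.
Since 37 is prime, by Fermat 11^(-1) ≡ 11^{35} ≡ 27 mod 37. Verify: 11 × 27 = 297 ≡ 1 mod 37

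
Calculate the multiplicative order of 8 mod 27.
Powers of 8 mod 27: 8^1≡8, 8^2≡10, 8^3≡26, 8^4≡19, 8^5≡17, 8^6≡1. Order = 6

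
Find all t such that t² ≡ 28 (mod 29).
The square roots of 28 mod 29 are 12 and 17. Verify: 12² = 144 ≡ 28 (mod 29)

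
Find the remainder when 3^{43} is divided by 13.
By Fermat: 3^{12} ≡ 1 mod 13. 43 = 3×12 + 7. So 3^{43} ≡ 3^{7} ≡ 3 mod 13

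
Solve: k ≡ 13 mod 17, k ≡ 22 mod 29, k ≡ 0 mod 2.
M = 17 × 29 × 2 = 986. M₁ = 58, y₁ ≡ 5 mod 17. M₂ = 34, y₂ ≡ 6 mod 29. M₃ = 493, y₃ ≡ 1 mod 2. k = 13×58×5 + 22×34×6 + 0×493×1 ≡ 370 mod 986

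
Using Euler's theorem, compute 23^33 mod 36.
By Euler: 23^{12} ≡ 1 (mod 36) since gcd(23, 36) = 1. 33 = 2×12 + 9. So 23^{33} ≡ 23^{9} ≡ 35 (mod 36)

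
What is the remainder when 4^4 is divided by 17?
4^{4} = 256 ≡ 1 mod 17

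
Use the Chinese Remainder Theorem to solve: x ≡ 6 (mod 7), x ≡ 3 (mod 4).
M = 7 × 4 = 28. M₁ = 4, y₁ ≡ 2 (mod 7). M₂ = 7, y₂ ≡ 3 (mod 4). x = 6×4×2 + 3×7×3 ≡ 27 (mod 28)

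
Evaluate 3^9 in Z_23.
By repeated squaring (mod 23): 3^{1}≡3, 3^{2}≡9, 3^{4}≡12, 3^{8}≡6. Then 3^{9} = 3^{8+1} ≡ 6 × 3 ≡ 18 (mod 23)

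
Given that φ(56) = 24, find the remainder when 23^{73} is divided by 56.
By Euler: 23^{24} ≡ 1 (mod 56) since gcd(23, 56) = 1. 73 = 3×24 + 1. So 23^{73} ≡ 23^{1} ≡ 23 (mod 56)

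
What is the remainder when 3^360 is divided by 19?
Using Fermat: 3^{18} ≡ 1 (mod 19). 360 ≡ 0 (mod 18). So 3^{360} ≡ 3^{0} ≡ 1 (mod 19)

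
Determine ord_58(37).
Powers of 37 mod 58: 37^1≡37, 37^2≡35, 37^3≡19, 37^4≡7, 37^5≡27, 37^6≡13, 37^7≡17, 37^8≡49, 37^9≡15, 37^10≡33, 37^11≡3, 37^12≡53, 37^13≡47, 37^14≡57, 37^15≡21, 37^16≡23, 37^17≡39, 37^18≡51, 37^19≡31, 37^20≡45, 37^21≡41, 37^22≡9, 37^23≡43, 37^24≡25, 37^25≡55, 37^26≡5, 37^27≡11, 37^28≡1. ord_58(37) = 28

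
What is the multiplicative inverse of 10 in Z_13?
Since 13 is prime, by Fermat 10^(-1) ≡ 10^{11} ≡ 4 (mod 13). Verify: 10 × 4 = 40 ≡ 1 (mod 13)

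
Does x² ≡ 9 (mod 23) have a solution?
By Euler's criterion: 9^{11} ≡ 1 (mod 23). Since this equals 1, 9 is a QR.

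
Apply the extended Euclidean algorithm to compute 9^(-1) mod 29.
Extended GCD: 9(13) + 29(-4) = 1. So 9^(-1) ≡ 13 mod 29. Verify: 9 × 13 = 117 ≡ 1 mod 29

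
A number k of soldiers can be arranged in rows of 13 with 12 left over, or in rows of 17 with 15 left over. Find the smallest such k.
M = 13 × 17 = 221. M₁ = 17, y₁ ≡ 10 mod 13. M₂ = 13, y₂ ≡ 4 mod 17. k = 12×17×10 + 15×13×4 ≡ 168 mod 221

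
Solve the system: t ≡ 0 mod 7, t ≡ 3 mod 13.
M = 7 × 13 = 91. M₁ = 13, y₁ ≡ 6 mod 7. M₂ = 7, y₂ ≡ 2 mod 13. t = 0×13×6 + 3×7×2 ≡ 42 mod 91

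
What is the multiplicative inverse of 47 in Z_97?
Since 97 is prime, by Fermat 47^(-1) ≡ 47^{95} ≡ 64 mod 97. Verify: 47 × 64 = 3008 ≡ 1 mod 97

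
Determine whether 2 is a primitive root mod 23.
2^{11} ≡ 1 mod 23 and 11 < 22, so ord_23(2) = 11 ≠ 22 and 2 is not a primitive root.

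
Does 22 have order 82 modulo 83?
ord_83(22) divides 82. For each prime q|82: 22^{41}≡82, 22^{2}≡69, none ≡ 1. So 22 has order 82 and is a primitive root mod 83.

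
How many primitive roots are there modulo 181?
Number of primitive roots mod 181 = φ(p-1) = φ(180) = 48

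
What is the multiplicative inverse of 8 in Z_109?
Since 109 is prime, by Fermat 8^(-1) ≡ 8^{107} ≡ 41 mod 109. Verify: 8 × 41 = 328 ≡ 1 mod 109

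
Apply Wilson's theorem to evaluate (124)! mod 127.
(126)! = (124)! × (125) × (126) ≡ -1 mod 127. So (124)! ≡ -1 × [(126)(125)]^(-1) ≡ 63 mod 127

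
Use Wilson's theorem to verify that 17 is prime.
(16)! mod 17 = 16. Since this equals -1 mod 17, Wilson confirms 17 is prime.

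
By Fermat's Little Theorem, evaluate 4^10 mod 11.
By Fermat's Little Theorem, 4^{10} ≡ 1 (mod 11) since 11 is prime and gcd(4, 11) = 1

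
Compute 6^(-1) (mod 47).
Since 47 is prime, by Fermat 6^(-1) ≡ 6^{45} ≡ 8 (mod 47). Verify: 6 × 8 = 48 ≡ 1 (mod 47)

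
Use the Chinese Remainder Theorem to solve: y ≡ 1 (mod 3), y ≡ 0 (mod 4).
M = 3 × 4 = 12. M₁ = 4, y₁ ≡ 1 (mod 3). M₂ = 3, y₂ ≡ 3 (mod 4). y = 1×4×1 + 0×3×3 ≡ 4 (mod 12)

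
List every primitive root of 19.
There are φ(18) = 6 primitive roots mod 19: {2, 3, 10, 13, 14, 15}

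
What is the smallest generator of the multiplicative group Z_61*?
g = 2. For each prime q|60: 2^{30}≡60, 2^{20}≡47, 2^{12}≡9, none ≡ 1, so ord_61(2) = 60 and 2 is a primitive root.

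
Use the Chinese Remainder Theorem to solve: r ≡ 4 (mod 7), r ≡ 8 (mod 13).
M = 7 × 13 = 91. M₁ = 13, y₁ ≡ 6 (mod 7). M₂ = 7, y₂ ≡ 2 (mod 13). r = 4×13×6 + 8×7×2 ≡ 60 (mod 91)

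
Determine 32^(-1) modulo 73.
Since 73 is prime, by Fermat 32^(-1) ≡ 32^{71} ≡ 16 (mod 73). Verify: 32 × 16 = 512 ≡ 1 (mod 73)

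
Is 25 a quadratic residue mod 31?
By Euler's criterion: 25^{15} ≡ 1 mod 31. Since this equals 1, 25 is a QR.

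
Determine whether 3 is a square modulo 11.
By Euler's criterion: 3^{5} ≡ 1 mod 11. Since this equals 1, 3 is a QR.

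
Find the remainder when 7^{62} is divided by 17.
By Fermat: 7^{16} ≡ 1 mod 17. 62 = 3×16 + 14. So 7^{62} ≡ 7^{14} ≡ 8 mod 17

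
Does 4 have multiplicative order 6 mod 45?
Powers of 4 mod 45: 4^1≡4, 4^2≡16, 4^3≡19, 4^4≡31, 4^5≡34, 4^6≡1. First k with 4^k≡1 is k=6. Yes, ord_45(4) = 6.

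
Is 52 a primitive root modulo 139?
52^{23} ≡ 1 mod 139 and 23 < 138, so ord_139(52) = 23 ≠ 138 and 52 is not a primitive root.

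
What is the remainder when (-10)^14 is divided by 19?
By repeated squaring (mod 19): (-10)^{1}≡9, (-10)^{2}≡5, (-10)^{4}≡6, (-10)^{8}≡17. Then (-10)^{14} = (-10)^{8+4+2} ≡ 17 × 6 × 5 ≡ 16 (mod 19)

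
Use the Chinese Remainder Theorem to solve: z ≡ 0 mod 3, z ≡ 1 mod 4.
M = 3 × 4 = 12. M₁ = 4, y₁ ≡ 1 mod 3. M₂ = 3, y₂ ≡ 3 mod 4. z = 0×4×1 + 1×3×3 ≡ 9 mod 12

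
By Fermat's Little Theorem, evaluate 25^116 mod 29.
By Fermat: 25^{28} ≡ 1 (mod 29). 116 = 4×28 + 4. So 25^{116} ≡ 25^{4} ≡ 24 (mod 29)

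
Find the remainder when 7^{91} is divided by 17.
By Fermat: 7^{16} ≡ 1 (mod 17). 91 = 5×16 + 11. So 7^{91} ≡ 7^{11} ≡ 14 (mod 17)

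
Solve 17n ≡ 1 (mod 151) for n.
Since 151 is prime, by Fermat 17^(-1) ≡ 17^{149} ≡ 80 (mod 151). Verify: 17 × 80 = 1360 ≡ 1 (mod 151)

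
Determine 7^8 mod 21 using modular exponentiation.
By repeated squaring mod 21: 7^{1}≡7, 7^{2}≡7, 7^{4}≡7, 7^{8}≡7. So 7^{8} ≡ 7 mod 21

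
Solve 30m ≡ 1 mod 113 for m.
Since 113 is prime, by Fermat 30^(-1) ≡ 30^{111} ≡ 49 mod 113. Verify: 30 × 49 = 1470 ≡ 1 mod 113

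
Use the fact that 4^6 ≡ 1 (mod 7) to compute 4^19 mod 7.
By Fermat: 4^{6} ≡ 1 (mod 7). 19 = 3×6 + 1. So 4^{19} ≡ 4^{1} ≡ 4 (mod 7)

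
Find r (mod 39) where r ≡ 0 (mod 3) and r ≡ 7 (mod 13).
M = 3 × 13 = 39. M₁ = 13, y₁ ≡ 1 (mod 3). M₂ = 3, y₂ ≡ 9 (mod 13). r = 0×13×1 + 7×3×9 ≡ 33 (mod 39)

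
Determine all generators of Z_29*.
There are φ(28) = 12 primitive roots mod 29: {2, 3, 8, 10, 11, 14, 15, 18, 19, 21, 26, 27}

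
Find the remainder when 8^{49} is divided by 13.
By Fermat: 8^{12} ≡ 1 mod 13. 49 = 4×12 + 1. So 8^{49} ≡ 8^{1} ≡ 8 mod 13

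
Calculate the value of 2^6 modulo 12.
By repeated squaring mod 12: 2^{1}≡2, 2^{2}≡4, 2^{4}≡4. Then 2^{6} = 2^{4+2} ≡ 4 × 4 ≡ 4 mod 12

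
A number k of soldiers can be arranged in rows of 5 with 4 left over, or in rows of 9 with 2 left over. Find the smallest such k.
M = 5 × 9 = 45. M₁ = 9, y₁ ≡ 4 (mod 5). M₂ = 5, y₂ ≡ 2 (mod 9). k = 4×9×4 + 2×5×2 ≡ 29 (mod 45)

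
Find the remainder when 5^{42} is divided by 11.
By Fermat: 5^{10} ≡ 1 mod 11. 42 = 4×10 + 2. So 5^{42} ≡ 5^{2} ≡ 3 mod 11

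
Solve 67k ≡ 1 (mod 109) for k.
Since 109 is prime, by Fermat 67^(-1) ≡ 67^{107} ≡ 96 (mod 109). Verify: 67 × 96 = 6432 ≡ 1 (mod 109)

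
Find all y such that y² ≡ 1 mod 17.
The square roots of 1 mod 17 are 1 and 16. Verify: 1² = 1 ≡ 1 mod 17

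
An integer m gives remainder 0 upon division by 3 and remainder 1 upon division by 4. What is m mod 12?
M = 3 × 4 = 12. M₁ = 4, y₁ ≡ 1 mod 3. M₂ = 3, y₂ ≡ 3 mod 4. m = 0×4×1 + 1×3×3 ≡ 9 mod 12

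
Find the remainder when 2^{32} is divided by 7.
By Fermat: 2^{6} ≡ 1 (mod 7). 32 = 5×6 + 2. So 2^{32} ≡ 2^{2} ≡ 4 (mod 7)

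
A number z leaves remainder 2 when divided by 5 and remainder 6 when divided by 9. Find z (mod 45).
M = 5 × 9 = 45. M₁ = 9, y₁ ≡ 4 (mod 5). M₂ = 5, y₂ ≡ 2 (mod 9). z = 2×9×4 + 6×5×2 ≡ 42 (mod 45)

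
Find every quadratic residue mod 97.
Quadratic residues modulo 97: {1, 2, 3, 4, 6, 8, 9, 11, 12, 16, 18, 22, 24, 25, 27, 31, 32, 33, 35, 36, 43, 44, 47, 48, 49, 50, 53, 54, 61, 62, 64, 65, 66, 70, 72, 73, 75, 79, 81, 85, 86, 88, 89, 91, 93, 94, 95, 96}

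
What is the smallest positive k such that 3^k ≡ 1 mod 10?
Powers of 3 mod 10: 3^1≡3, 3^2≡9, 3^3≡7, 3^4≡1. So the order of 3 is 4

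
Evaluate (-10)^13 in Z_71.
By repeated squaring mod 71: (-10)^{1}≡61, (-10)^{2}≡29, (-10)^{4}≡60, (-10)^{8}≡50. Then (-10)^{13} = (-10)^{8+4+1} ≡ 50 × 60 × 61 ≡ 33 mod 71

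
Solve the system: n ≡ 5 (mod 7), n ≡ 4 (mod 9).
M = 7 × 9 = 63. M₁ = 9, y₁ ≡ 4 (mod 7). M₂ = 7, y₂ ≡ 4 (mod 9). n = 5×9×4 + 4×7×4 ≡ 40 (mod 63)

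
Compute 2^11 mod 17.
By repeated squaring (mod 17): 2^{1}≡2, 2^{2}≡4, 2^{4}≡16, 2^{8}≡1. Then 2^{11} = 2^{8+2+1} ≡ 1 × 4 × 2 ≡ 8 (mod 17)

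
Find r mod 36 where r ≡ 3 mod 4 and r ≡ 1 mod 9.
M = 4 × 9 = 36. M₁ = 9, y₁ ≡ 1 mod 4. M₂ = 4, y₂ ≡ 7 mod 9. r = 3×9×1 + 1×4×7 ≡ 19 mod 36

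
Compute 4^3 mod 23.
4^{3} = 64 ≡ 18 mod 23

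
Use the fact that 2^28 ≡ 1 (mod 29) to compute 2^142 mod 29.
By Fermat: 2^{28} ≡ 1 (mod 29). 142 = 5×28 + 2. So 2^{142} ≡ 2^{2} ≡ 4 (mod 29)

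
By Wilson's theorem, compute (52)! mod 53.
By Wilson's theorem, (52)! ≡ -1 ≡ 52 mod 53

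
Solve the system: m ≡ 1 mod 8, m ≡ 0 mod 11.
M = 8 × 11 = 88. M₁ = 11, y₁ ≡ 3 mod 8. M₂ = 8, y₂ ≡ 7 mod 11. m = 1×11×3 + 0×8×7 ≡ 33 mod 88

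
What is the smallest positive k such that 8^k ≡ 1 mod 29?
Powers of 8 mod 29: 8^1≡8, 8^2≡6, 8^3≡19, 8^4≡7, 8^5≡27, 8^6≡13, 8^7≡17, 8^8≡20, 8^9≡15, 8^10≡4, 8^11≡3, 8^12≡24, 8^13≡18, 8^14≡28, 8^15≡21, 8^16≡23, 8^17≡10, 8^18≡22, 8^19≡2, 8^20≡16, 8^21≡12, 8^22≡9, 8^23≡14, 8^24≡25, 8^25≡26, 8^26≡5, 8^27≡11, 8^28≡1. So the order of 8 is 28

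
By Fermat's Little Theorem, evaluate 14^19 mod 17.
By Fermat: 14^{16} ≡ 1 (mod 17). So 14^{19} = 14^{16} · 14^{3} ≡ 14^{3} ≡ 7 (mod 17)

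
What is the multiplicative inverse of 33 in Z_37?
Since 37 is prime, by Fermat 33^(-1) ≡ 33^{35} ≡ 9 (mod 37). Verify: 33 × 9 = 297 ≡ 1 (mod 37)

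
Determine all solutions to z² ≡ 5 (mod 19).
The square roots of 5 mod 19 are 9 and 10. Verify: 9² = 81 ≡ 5 (mod 19)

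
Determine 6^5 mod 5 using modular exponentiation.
Using Fermat: 6^{4} ≡ 1 (mod 5). 5 ≡ 1 (mod 4). So 6^{5} ≡ 6^{1} ≡ 1 (mod 5)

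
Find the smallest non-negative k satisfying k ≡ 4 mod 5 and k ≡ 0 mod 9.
M = 5 × 9 = 45. M₁ = 9, y₁ ≡ 4 mod 5. M₂ = 5, y₂ ≡ 2 mod 9. k = 4×9×4 + 0×5×2 ≡ 9 mod 45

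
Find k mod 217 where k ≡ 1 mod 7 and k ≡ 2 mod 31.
M = 7 × 31 = 217. M₁ = 31, y₁ ≡ 5 mod 7. M₂ = 7, y₂ ≡ 9 mod 31. k = 1×31×5 + 2×7×9 ≡ 64 mod 217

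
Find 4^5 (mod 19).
By repeated squaring (mod 19): 4^{1}≡4, 4^{2}≡16, 4^{4}≡9. Then 4^{5} = 4^{4+1} ≡ 9 × 4 ≡ 17 (mod 19)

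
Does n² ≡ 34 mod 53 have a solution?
By Euler's criterion: 34^{26} ≡ 52 mod 53. Since this equals -1 (≡ 52), 34 is not a QR.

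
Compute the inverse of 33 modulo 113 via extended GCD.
Extended GCD: 33(24) + 113(-7) = 1. So 33^(-1) ≡ 24 mod 113. Verify: 33 × 24 = 792 ≡ 1 mod 113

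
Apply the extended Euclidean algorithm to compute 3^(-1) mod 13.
Extended GCD: 3(-4) + 13(1) = 1. So 3^(-1) ≡ -4 ≡ 9 mod 13. Verify: 3 × 9 = 27 ≡ 1 mod 13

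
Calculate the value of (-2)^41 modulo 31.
Using Fermat: (-2)^{30} ≡ 1 mod 31. 41 ≡ 11 mod 30. So (-2)^{41} ≡ (-2)^{11} ≡ 29 mod 31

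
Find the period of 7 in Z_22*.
Powers of 7 mod 22: 7^1≡7, 7^2≡5, 7^3≡13, 7^4≡3, 7^5≡21, 7^6≡15, 7^7≡17, 7^8≡9, 7^9≡19, 7^10≡1. ord_22(7) = 10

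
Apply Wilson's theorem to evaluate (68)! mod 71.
(70)! = (68)! × (69) × (70) ≡ -1 (mod 71). So (68)! ≡ -1 × [(70)(69)]^(-1) ≡ 35 (mod 71)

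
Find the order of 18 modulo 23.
Powers of 18 mod 23: 18^1≡18, 18^2≡2, 18^3≡13, 18^4≡4, 18^5≡3, 18^6≡8, 18^7≡6, 18^8≡16, 18^9≡12, 18^10≡9, 18^11≡1. ord_23(18) = 11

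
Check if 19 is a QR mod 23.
By Euler's criterion: 19^{11} ≡ 22 mod 23. Since this equals -1 (≡ 22), 19 is not a QR.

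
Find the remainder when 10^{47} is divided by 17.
By Fermat: 10^{16} ≡ 1 mod 17. 47 = 2×16 + 15. So 10^{47} ≡ 10^{15} ≡ 12 mod 17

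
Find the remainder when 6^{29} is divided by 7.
By Fermat: 6^{6} ≡ 1 (mod 7). 29 = 4×6 + 5. So 6^{29} ≡ 6^{5} ≡ 6 (mod 7)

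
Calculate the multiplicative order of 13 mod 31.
Powers of 13 mod 31: 13^1≡13, 13^2≡14, 13^3≡27, 13^4≡10, 13^5≡6, 13^6≡16, 13^7≡22, 13^8≡7, 13^9≡29, 13^10≡5, 13^11≡3, 13^12≡8, 13^13≡11, 13^14≡19, 13^15≡30, 13^16≡18, 13^17≡17, 13^18≡4, 13^19≡21, 13^20≡25, 13^21≡15, 13^22≡9, 13^23≡24, 13^24≡2, 13^25≡26, 13^26≡28, 13^27≡23, 13^28≡20, 13^29≡12, 13^30≡1. ord_31(13) = 30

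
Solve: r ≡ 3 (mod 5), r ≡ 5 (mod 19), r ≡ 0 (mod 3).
M = 5 × 19 × 3 = 285. M₁ = 57, y₁ ≡ 3 (mod 5). M₂ = 15, y₂ ≡ 14 (mod 19). M₃ = 95, y₃ ≡ 2 (mod 3). r = 3×57×3 + 5×15×14 + 0×95×2 ≡ 138 (mod 285)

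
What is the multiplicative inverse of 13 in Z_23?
Since 23 is prime, by Fermat 13^(-1) ≡ 13^{21} ≡ 16 mod 23. Verify: 13 × 16 = 208 ≡ 1 mod 23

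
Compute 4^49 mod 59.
By repeated squaring (mod 59): 4^{1}≡4, 4^{2}≡16, 4^{4}≡20, 4^{8}≡46, 4^{16}≡51, 4^{32}≡5. Then 4^{49} = 4^{32+16+1} ≡ 5 × 51 × 4 ≡ 17 (mod 59)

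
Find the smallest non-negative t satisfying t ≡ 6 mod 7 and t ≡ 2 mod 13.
M = 7 × 13 = 91. M₁ = 13, y₁ ≡ 6 mod 7. M₂ = 7, y₂ ≡ 2 mod 13. t = 6×13×6 + 2×7×2 ≡ 41 mod 91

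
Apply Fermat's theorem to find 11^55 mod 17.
By Fermat: 11^{16} ≡ 1 mod 17. 55 = 3×16 + 7. So 11^{55} ≡ 11^{7} ≡ 3 mod 17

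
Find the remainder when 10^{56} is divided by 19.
By Fermat: 10^{18} ≡ 1 (mod 19). 56 = 3×18 + 2. So 10^{56} ≡ 10^{2} ≡ 5 (mod 19)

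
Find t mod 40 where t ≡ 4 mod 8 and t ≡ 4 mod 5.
M = 8 × 5 = 40. M₁ = 5, y₁ ≡ 5 mod 8. M₂ = 8, y₂ ≡ 2 mod 5. t = 4×5×5 + 4×8×2 ≡ 4 mod 40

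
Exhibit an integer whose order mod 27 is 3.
10 has order 3 mod 27 since 10^{3} ≡ 1 (mod 27) and no smaller power works.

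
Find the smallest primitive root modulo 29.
g = 2. Powers: [2, 4, 8, 16, 3, 6, 12, 24, 19, ...] generates all 28 non-zero residues.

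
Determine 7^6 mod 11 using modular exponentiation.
By repeated squaring (mod 11): 7^{1}≡7, 7^{2}≡5, 7^{4}≡3. Then 7^{6} = 7^{4+2} ≡ 3 × 5 ≡ 4 (mod 11)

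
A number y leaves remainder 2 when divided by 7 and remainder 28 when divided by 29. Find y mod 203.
M = 7 × 29 = 203. M₁ = 29, y₁ ≡ 1 mod 7. M₂ = 7, y₂ ≡ 25 mod 29. y = 2×29×1 + 28×7×25 ≡ 86 mod 203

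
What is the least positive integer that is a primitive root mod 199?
g = 3. Powers: [3, 9, 27, 81, 44, 132, 197, 193, 181, 145, ...] generates all 198 non-zero residues.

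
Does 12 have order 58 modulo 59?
12^{29} ≡ 1 mod 59 and 29 < 58, so ord_59(12) = 29 ≠ 58 and 12 is not a primitive root.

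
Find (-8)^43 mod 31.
Using Fermat: (-8)^{30} ≡ 1 mod 31. 43 ≡ 13 mod 30. So (-8)^{43} ≡ (-8)^{13} ≡ 15 mod 31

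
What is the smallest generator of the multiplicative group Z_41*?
g = 6. Powers: [6, 36, 11, 25, 27, 39, ...] generates all 40 non-zero residues.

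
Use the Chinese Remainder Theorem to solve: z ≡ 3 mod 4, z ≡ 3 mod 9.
M = 4 × 9 = 36. M₁ = 9, y₁ ≡ 1 mod 4. M₂ = 4, y₂ ≡ 7 mod 9. z = 3×9×1 + 3×4×7 ≡ 3 mod 36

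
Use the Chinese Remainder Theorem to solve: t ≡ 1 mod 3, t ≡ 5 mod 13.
M = 3 × 13 = 39. M₁ = 13, y₁ ≡ 1 mod 3. M₂ = 3, y₂ ≡ 9 mod 13. t = 1×13×1 + 5×3×9 ≡ 31 mod 39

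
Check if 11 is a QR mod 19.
By Euler's criterion: 11^{9} ≡ 1 mod 19. Since this equals 1, 11 is a QR.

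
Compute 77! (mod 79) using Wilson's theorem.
(78)! = (77)! × (78) ≡ -1 (mod 79). So (77)! ≡ -1 × (78)^(-1) ≡ (-1)×(-1) = 1 (mod 79)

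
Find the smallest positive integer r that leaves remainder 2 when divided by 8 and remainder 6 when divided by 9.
M = 8 × 9 = 72. M₁ = 9, y₁ ≡ 1 (mod 8). M₂ = 8, y₂ ≡ 8 (mod 9). r = 2×9×1 + 6×8×8 ≡ 42 (mod 72)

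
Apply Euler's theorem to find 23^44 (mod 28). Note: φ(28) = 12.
By Euler: 23^{12} ≡ 1 (mod 28) since gcd(23, 28) = 1. 44 = 3×12 + 8. So 23^{44} ≡ 23^{8} ≡ 25 (mod 28)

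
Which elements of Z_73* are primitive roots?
There are φ(72) = 24 primitive roots mod 73: {5, 11, 13, 14, 15, 20, 26, 28, 29, 31, 33, 34, 39, 40, 42, 44, 45, 47, 53, 58, 59, 60, 62, 68}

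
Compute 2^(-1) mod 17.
Since 17 is prime, by Fermat 2^(-1) ≡ 2^{15} ≡ 9 mod 17. Verify: 2 × 9 = 18 ≡ 1 mod 17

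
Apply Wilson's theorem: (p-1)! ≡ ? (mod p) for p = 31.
By Wilson's theorem, (30)! ≡ -1 ≡ 30 mod 31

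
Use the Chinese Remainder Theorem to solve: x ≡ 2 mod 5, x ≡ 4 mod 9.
M = 5 × 9 = 45. M₁ = 9, y₁ ≡ 4 mod 5. M₂ = 5, y₂ ≡ 2 mod 9. x = 2×9×4 + 4×5×2 ≡ 22 mod 45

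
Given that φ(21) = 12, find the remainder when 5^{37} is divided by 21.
By Euler: 5^{12} ≡ 1 (mod 21) since gcd(5, 21) = 1. 37 = 3×12 + 1. So 5^{37} ≡ 5^{1} ≡ 5 (mod 21)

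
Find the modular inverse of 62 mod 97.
Since 97 is prime, by Fermat 62^(-1) ≡ 62^{95} ≡ 36 (mod 97). Verify: 62 × 36 = 2232 ≡ 1 (mod 97)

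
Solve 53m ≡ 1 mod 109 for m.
Since 109 is prime, by Fermat 53^(-1) ≡ 53^{107} ≡ 72 mod 109. Verify: 53 × 72 = 3816 ≡ 1 mod 109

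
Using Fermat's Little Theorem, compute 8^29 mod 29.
By Fermat: 8^{28} ≡ 1 mod 29. So 8^{29} = 8^{28} · 8^{1} ≡ 8^{1} ≡ 8 mod 29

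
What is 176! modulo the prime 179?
(178)! = (176)! × (177) × (178) ≡ -1 mod 179. So (176)! ≡ -1 × [(178)(177)]^(-1) ≡ 89 mod 179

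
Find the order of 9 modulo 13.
Powers of 9 mod 13: 9^1≡9, 9^2≡3, 9^3≡1. So the order of 9 is 3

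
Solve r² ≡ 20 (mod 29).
The square roots of 20 mod 29 are 7 and 22. Verify: 7² = 49 ≡ 20 (mod 29)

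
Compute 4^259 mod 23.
Using Fermat: 4^{22} ≡ 1 (mod 23). 259 ≡ 17 (mod 22). So 4^{259} ≡ 4^{17} ≡ 2 (mod 23)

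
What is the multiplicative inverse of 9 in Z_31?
Since 31 is prime, by Fermat 9^(-1) ≡ 9^{29} ≡ 7 (mod 31). Verify: 9 × 7 = 63 ≡ 1 (mod 31)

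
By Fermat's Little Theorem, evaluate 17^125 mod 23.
By Fermat: 17^{22} ≡ 1 mod 23. 125 = 5×22 + 15. So 17^{125} ≡ 17^{15} ≡ 15 mod 23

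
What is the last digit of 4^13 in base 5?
Using Fermat: 4^{4} ≡ 1 (mod 5). 13 ≡ 1 (mod 4). So 4^{13} ≡ 4^{1} ≡ 4 (mod 5)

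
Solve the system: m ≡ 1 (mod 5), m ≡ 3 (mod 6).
M = 5 × 6 = 30. M₁ = 6, y₁ ≡ 1 (mod 5). M₂ = 5, y₂ ≡ 5 (mod 6). m = 1×6×1 + 3×5×5 ≡ 21 (mod 30)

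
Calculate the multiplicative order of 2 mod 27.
Powers of 2 mod 27: 2^1≡2, 2^2≡4, 2^3≡8, 2^4≡16, 2^5≡5, 2^6≡10, 2^7≡20, 2^8≡13, 2^9≡26, 2^10≡25, 2^11≡23, 2^12≡19, 2^13≡11, 2^14≡22, 2^15≡17, 2^16≡7, 2^17≡14, 2^18≡1. So the order of 2 is 18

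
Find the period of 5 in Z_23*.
Powers of 5 mod 23: 5^1≡5, 5^2≡2, 5^3≡10, 5^4≡4, 5^5≡20, 5^6≡8, 5^7≡17, 5^8≡16, 5^9≡11, 5^10≡9, 5^11≡22, 5^12≡18, 5^13≡21, 5^14≡13, 5^15≡19, 5^16≡3, 5^17≡15, 5^18≡6, 5^19≡7, 5^20≡12, 5^21≡14, 5^22≡1. So the order of 5 is 22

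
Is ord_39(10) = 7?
Powers of 10 mod 39: 10^1≡10, 10^2≡22, 10^3≡25, 10^4≡16, 10^5≡4, 10^6≡1. Already 10^6≡1, so the order is 6 < 7. No, the actual order is 6.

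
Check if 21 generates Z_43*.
21^{7} ≡ 1 mod 43 and 7 < 42, so ord_43(21) = 7 ≠ 42 and 21 is not a primitive root.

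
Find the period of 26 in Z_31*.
Powers of 26 mod 31: 26^1≡26, 26^2≡25, 26^3≡30, 26^4≡5, 26^5≡6, 26^6≡1. So the order of 26 is 6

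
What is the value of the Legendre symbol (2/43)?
(2/43) = 2^{21} mod 43 = -1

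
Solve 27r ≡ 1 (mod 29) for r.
Since 29 is prime, by Fermat 27^(-1) ≡ 27^{27} ≡ 14 (mod 29). Verify: 27 × 14 = 378 ≡ 1 (mod 29)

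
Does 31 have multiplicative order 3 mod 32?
Powers of 31 mod 32: 31^1≡31, 31^2≡1. Already 31^2≡1, so the order is 2 < 3. No, the actual order is 2.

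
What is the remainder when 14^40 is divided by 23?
Using Fermat: 14^{22} ≡ 1 mod 23. 40 ≡ 18 mod 22. So 14^{40} ≡ 14^{18} ≡ 4 mod 23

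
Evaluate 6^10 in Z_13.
By repeated squaring (mod 13): 6^{1}≡6, 6^{2}≡10, 6^{4}≡9, 6^{8}≡3. Then 6^{10} = 6^{8+2} ≡ 3 × 10 ≡ 4 (mod 13)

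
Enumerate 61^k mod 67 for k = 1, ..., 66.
61^1, 61^2, ..., 61^{66} mod 67: [61, 36, 52, 23, 63, 24, 57, 60, 42, 16, 38, 40, 28, 33, 3, 49, 41, 22, 2, 55, 5, 37, 46, 59, 48, 47, 53, 17, 32, 9, 13, 56, 66, 6, 31, 15, 44, 4, 43, 10, 7, 25, 51, 29, 27, 39, 34, 64, 18, 26, 45, 65, 12, 62, 30, 21, 8, 19, 20, 14, 50, 35, 58, 54, 11, 1]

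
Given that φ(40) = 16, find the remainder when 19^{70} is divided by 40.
By Euler: 19^{16} ≡ 1 (mod 40) since gcd(19, 40) = 1. 70 = 4×16 + 6. So 19^{70} ≡ 19^{6} ≡ 1 (mod 40)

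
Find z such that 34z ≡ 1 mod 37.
Since 37 is prime, by Fermat 34^(-1) ≡ 34^{35} ≡ 12 mod 37. Verify: 34 × 12 = 408 ≡ 1 mod 37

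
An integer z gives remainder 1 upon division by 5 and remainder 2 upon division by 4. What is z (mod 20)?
M = 5 × 4 = 20. M₁ = 4, y₁ ≡ 4 (mod 5). M₂ = 5, y₂ ≡ 1 (mod 4). z = 1×4×4 + 2×5×1 ≡ 6 (mod 20)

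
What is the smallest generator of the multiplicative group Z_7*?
g = 3. Powers: [3, 2, 6, 4, 5, 1] generates all 6 non-zero residues.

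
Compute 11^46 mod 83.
By repeated squaring (mod 83): 11^{1}≡11, 11^{2}≡38, 11^{4}≡33, 11^{8}≡10, 11^{16}≡17, 11^{32}≡40. Then 11^{46} = 11^{32+8+4+2} ≡ 40 × 10 × 33 × 38 ≡ 31 (mod 83)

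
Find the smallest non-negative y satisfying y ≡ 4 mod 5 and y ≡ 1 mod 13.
M = 5 × 13 = 65. M₁ = 13, y₁ ≡ 2 mod 5. M₂ = 5, y₂ ≡ 8 mod 13. y = 4×13×2 + 1×5×8 ≡ 14 mod 65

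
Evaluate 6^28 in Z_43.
By repeated squaring mod 43: 6^{1}≡6, 6^{2}≡36, 6^{4}≡6, 6^{8}≡36, 6^{16}≡6. Then 6^{28} = 6^{16+8+4} ≡ 6 × 36 × 6 ≡ 6 mod 43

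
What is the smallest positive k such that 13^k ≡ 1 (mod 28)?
Powers of 13 mod 28: 13^1≡13, 13^2≡1. Order = 2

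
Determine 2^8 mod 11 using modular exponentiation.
By repeated squaring mod 11: 2^{1}≡2, 2^{2}≡4, 2^{4}≡5, 2^{8}≡3. So 2^{8} ≡ 3 mod 11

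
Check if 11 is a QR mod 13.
By Euler's criterion: 11^{6} ≡ 12 (mod 13). Since this equals -1 (≡ 12), 11 is not a QR.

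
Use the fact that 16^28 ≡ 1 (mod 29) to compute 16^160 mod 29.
By Fermat: 16^{28} ≡ 1 (mod 29). 160 = 5×28 + 20. So 16^{160} ≡ 16^{20} ≡ 20 (mod 29)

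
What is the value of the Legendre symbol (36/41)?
(36/41) = 36^{20} mod 41 = 1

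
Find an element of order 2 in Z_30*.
19 has order 2 mod 30 since 19^{2} ≡ 1 (mod 30) and no smaller power works.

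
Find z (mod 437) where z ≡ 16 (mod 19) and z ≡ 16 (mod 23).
M = 19 × 23 = 437. M₁ = 23, y₁ ≡ 5 (mod 19). M₂ = 19, y₂ ≡ 17 (mod 23). z = 16×23×5 + 16×19×17 ≡ 16 (mod 437)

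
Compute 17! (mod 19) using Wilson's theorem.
(18)! = (17)! × (18) ≡ -1 (mod 19). So (17)! ≡ -1 × (18)^(-1) ≡ (-1)×(-1) = 1 (mod 19)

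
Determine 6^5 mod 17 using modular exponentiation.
By repeated squaring mod 17: 6^{1}≡6, 6^{2}≡2, 6^{4}≡4. Then 6^{5} = 6^{4+1} ≡ 4 × 6 ≡ 7 mod 17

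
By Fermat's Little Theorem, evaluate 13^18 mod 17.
By Fermat: 13^{16} ≡ 1 (mod 17). So 13^{18} = 13^{16} · 13^{2} ≡ 13^{2} ≡ 16 (mod 17)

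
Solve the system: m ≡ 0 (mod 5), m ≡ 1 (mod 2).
M = 5 × 2 = 10. M₁ = 2, y₁ ≡ 3 (mod 5). M₂ = 5, y₂ ≡ 1 (mod 2). m = 0×2×3 + 1×5×1 ≡ 5 (mod 10)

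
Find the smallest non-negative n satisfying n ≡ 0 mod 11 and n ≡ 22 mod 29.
M = 11 × 29 = 319. M₁ = 29, y₁ ≡ 8 mod 11. M₂ = 11, y₂ ≡ 8 mod 29. n = 0×29×8 + 22×11×8 ≡ 22 mod 319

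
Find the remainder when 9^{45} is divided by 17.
By Fermat: 9^{16} ≡ 1 mod 17. 45 = 2×16 + 13. So 9^{45} ≡ 9^{13} ≡ 8 mod 17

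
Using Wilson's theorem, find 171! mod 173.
(172)! = (171)! × (172) ≡ -1 (mod 173). So (171)! ≡ -1 × (172)^(-1) ≡ (-1)×(-1) = 1 (mod 173)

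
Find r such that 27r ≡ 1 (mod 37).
Since 37 is prime, by Fermat 27^(-1) ≡ 27^{35} ≡ 11 (mod 37). Verify: 27 × 11 = 297 ≡ 1 (mod 37)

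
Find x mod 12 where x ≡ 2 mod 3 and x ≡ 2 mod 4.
M = 3 × 4 = 12. M₁ = 4, y₁ ≡ 1 mod 3. M₂ = 3, y₂ ≡ 3 mod 4. x = 2×4×1 + 2×3×3 ≡ 2 mod 12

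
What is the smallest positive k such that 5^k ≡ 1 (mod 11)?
Powers of 5 mod 11: 5^1≡5, 5^2≡3, 5^3≡4, 5^4≡9, 5^5≡1. Order = 5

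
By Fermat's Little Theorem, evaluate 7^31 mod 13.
By Fermat: 7^{12} ≡ 1 (mod 13). 31 = 2×12 + 7. So 7^{31} ≡ 7^{7} ≡ 6 (mod 13)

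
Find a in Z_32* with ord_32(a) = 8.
3 has order 8 mod 32 since 3^{8} ≡ 1 mod 32 and no smaller power works.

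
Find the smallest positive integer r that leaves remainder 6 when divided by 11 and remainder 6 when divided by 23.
M = 11 × 23 = 253. M₁ = 23, y₁ ≡ 1 mod 11. M₂ = 11, y₂ ≡ 21 mod 23. r = 6×23×1 + 6×11×21 ≡ 6 mod 253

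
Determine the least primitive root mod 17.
g = 3. For each prime q|16: 3^{8}≡16, none ≡ 1, so ord_17(3) = 16 and 3 is a primitive root.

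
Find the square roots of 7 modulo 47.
The square roots of 7 mod 47 are 17 and 30. Verify: 17² = 289 ≡ 7 (mod 47)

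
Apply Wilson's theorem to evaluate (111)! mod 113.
(112)! = (111)! × (112) ≡ -1 (mod 113). So (111)! ≡ -1 × (112)^(-1) ≡ (-1)×(-1) = 1 (mod 113)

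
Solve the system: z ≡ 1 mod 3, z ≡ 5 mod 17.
M = 3 × 17 = 51. M₁ = 17, y₁ ≡ 2 mod 3. M₂ = 3, y₂ ≡ 6 mod 17. z = 1×17×2 + 5×3×6 ≡ 22 mod 51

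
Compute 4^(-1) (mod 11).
Since 11 is prime, by Fermat 4^(-1) ≡ 4^{9} ≡ 3 (mod 11). Verify: 4 × 3 = 12 ≡ 1 (mod 11)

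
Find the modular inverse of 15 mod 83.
Since 83 is prime, by Fermat 15^(-1) ≡ 15^{81} ≡ 72 (mod 83). Verify: 15 × 72 = 1080 ≡ 1 (mod 83)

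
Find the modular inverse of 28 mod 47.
Since 47 is prime, by Fermat 28^(-1) ≡ 28^{45} ≡ 42 mod 47. Verify: 28 × 42 = 1176 ≡ 1 mod 47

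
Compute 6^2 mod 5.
6^{2} = 36 ≡ 1 mod 5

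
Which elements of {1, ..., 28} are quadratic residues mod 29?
QRs mod 29: {1, 4, 5, 6, 7, 9, 13, 16, 20, 22, 23, 24, 25, 28}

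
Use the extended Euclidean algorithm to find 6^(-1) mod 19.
Extended GCD: 6(-3) + 19(1) = 1. So 6^(-1) ≡ -3 ≡ 16 (mod 19). Verify: 6 × 16 = 96 ≡ 1 (mod 19)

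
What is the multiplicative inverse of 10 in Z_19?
Since 19 is prime, by Fermat 10^(-1) ≡ 10^{17} ≡ 2 (mod 19). Verify: 10 × 2 = 20 ≡ 1 (mod 19)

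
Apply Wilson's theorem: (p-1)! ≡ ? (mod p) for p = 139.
By Wilson's theorem, (138)! ≡ -1 ≡ 138 (mod 139)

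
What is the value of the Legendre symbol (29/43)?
(29/43) = 29^{21} mod 43 = -1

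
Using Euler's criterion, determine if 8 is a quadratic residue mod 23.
By Euler's criterion: 8^{11} ≡ 1 (mod 23). Since this equals 1, 8 is a QR.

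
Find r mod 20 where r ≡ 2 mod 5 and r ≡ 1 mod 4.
M = 5 × 4 = 20. M₁ = 4, y₁ ≡ 4 mod 5. M₂ = 5, y₂ ≡ 1 mod 4. r = 2×4×4 + 1×5×1 ≡ 17 mod 20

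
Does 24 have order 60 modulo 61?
24^{20} ≡ 1 (mod 61) and 20 < 60, so ord_61(24) = 20 ≠ 60 and 24 is not a primitive root.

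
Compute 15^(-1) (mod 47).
Since 47 is prime, by Fermat 15^(-1) ≡ 15^{45} ≡ 22 (mod 47). Verify: 15 × 22 = 330 ≡ 1 (mod 47)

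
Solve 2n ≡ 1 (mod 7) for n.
Since 7 is prime, by Fermat 2^(-1) ≡ 2^{5} ≡ 4 (mod 7). Verify: 2 × 4 = 8 ≡ 1 (mod 7)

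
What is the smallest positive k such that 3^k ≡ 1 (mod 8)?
Powers of 3 mod 8: 3^1≡3, 3^2≡1. Order = 2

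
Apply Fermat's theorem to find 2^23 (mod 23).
By Fermat: 2^{22} ≡ 1 (mod 23). So 2^{23} = 2^{22} · 2^{1} ≡ 2^{1} ≡ 2 (mod 23)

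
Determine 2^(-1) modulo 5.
Since 5 is prime, by Fermat 2^(-1) ≡ 2^{3} ≡ 3 (mod 5). Verify: 2 × 3 = 6 ≡ 1 (mod 5)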